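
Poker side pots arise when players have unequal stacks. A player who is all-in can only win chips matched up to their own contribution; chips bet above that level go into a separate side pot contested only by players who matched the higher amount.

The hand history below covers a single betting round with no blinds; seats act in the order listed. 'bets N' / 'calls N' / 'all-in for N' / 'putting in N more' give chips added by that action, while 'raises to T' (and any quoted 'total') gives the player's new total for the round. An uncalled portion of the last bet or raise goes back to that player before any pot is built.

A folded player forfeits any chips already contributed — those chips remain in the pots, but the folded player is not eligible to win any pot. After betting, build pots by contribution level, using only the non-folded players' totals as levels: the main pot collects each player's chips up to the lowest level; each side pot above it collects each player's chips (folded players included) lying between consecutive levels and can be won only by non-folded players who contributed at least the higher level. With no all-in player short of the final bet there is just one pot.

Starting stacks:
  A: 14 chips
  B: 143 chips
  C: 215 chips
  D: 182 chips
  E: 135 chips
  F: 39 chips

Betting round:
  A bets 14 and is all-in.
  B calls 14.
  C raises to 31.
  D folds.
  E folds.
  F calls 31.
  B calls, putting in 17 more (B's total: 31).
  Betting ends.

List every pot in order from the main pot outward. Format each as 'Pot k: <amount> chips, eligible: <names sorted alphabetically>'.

Pot 1: 56 chips, eligible: A, B, C, F
Pot 2: 51 chips, eligible: B, C, F

Derivation:
Contributions: A=14, B=31, C=31, F=31
Folded: D, E
Pot levels (distinct totals of non-folded players): 14, 31
Layer 1-14: 14 each from A, B, C, F = 14*4 = 56 chips; eligible A, B, C, F
Layer 15-31: 17 each from B, C, F = 17*3 = 51 chips; eligible B, C, F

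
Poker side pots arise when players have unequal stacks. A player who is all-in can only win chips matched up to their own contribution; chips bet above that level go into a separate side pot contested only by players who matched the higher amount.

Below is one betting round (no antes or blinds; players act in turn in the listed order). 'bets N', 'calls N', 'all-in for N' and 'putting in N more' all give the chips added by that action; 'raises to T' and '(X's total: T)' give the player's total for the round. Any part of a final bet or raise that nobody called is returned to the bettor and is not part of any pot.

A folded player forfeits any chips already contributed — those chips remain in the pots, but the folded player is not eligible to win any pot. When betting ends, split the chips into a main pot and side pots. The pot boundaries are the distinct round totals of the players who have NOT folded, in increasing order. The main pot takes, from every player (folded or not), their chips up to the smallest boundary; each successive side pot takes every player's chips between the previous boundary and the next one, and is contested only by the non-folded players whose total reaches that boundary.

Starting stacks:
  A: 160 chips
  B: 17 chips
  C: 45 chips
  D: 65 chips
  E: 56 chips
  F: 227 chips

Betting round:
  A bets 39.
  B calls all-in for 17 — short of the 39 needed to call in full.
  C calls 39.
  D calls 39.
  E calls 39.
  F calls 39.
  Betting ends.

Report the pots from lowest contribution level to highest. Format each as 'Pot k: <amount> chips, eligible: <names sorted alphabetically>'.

Contributions: A=39, B=17, C=39, D=39, E=39, F=39
Pot levels (distinct totals of non-folded players): 17, 39
Layer 1-17: 17 each from A, B, C, D, E, F = 17*6 = 102 chips; eligible A, B, C, D, E, F
Layer 18-39: 22 each from A, C, D, E, F = 22*5 = 110 chips; eligible A, C, D, E, F

Pot 1: 102 chips, eligible: A, B, C, D, E, F
Pot 2: 110 chips, eligible: A, C, D, E, F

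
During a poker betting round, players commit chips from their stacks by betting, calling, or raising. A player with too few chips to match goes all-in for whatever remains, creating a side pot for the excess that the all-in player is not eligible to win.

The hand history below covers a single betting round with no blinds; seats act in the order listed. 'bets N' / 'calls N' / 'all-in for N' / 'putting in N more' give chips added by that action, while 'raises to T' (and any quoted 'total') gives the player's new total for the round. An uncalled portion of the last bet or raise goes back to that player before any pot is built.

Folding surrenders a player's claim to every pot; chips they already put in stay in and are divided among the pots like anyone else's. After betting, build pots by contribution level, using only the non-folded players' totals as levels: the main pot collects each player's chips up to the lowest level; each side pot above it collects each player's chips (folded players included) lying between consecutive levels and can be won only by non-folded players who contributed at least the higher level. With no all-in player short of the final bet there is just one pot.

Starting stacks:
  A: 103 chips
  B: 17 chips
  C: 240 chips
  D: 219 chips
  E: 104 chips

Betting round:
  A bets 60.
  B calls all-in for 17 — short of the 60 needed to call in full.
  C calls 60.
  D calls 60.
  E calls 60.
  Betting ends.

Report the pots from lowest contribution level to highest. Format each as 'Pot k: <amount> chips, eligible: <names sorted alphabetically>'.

Contributions: A=60, B=17, C=60, D=60, E=60
Pot levels (distinct totals of non-folded players): 17, 60
Layer 1-17: 17 each from A, B, C, D, E = 17*5 = 85 chips; eligible A, B, C, D, E
Layer 18-60: 43 each from A, C, D, E = 43*4 = 172 chips; eligible A, C, D, E

Pot 1: 85 chips, eligible: A, B, C, D, E
Pot 2: 172 chips, eligible: A, C, D, E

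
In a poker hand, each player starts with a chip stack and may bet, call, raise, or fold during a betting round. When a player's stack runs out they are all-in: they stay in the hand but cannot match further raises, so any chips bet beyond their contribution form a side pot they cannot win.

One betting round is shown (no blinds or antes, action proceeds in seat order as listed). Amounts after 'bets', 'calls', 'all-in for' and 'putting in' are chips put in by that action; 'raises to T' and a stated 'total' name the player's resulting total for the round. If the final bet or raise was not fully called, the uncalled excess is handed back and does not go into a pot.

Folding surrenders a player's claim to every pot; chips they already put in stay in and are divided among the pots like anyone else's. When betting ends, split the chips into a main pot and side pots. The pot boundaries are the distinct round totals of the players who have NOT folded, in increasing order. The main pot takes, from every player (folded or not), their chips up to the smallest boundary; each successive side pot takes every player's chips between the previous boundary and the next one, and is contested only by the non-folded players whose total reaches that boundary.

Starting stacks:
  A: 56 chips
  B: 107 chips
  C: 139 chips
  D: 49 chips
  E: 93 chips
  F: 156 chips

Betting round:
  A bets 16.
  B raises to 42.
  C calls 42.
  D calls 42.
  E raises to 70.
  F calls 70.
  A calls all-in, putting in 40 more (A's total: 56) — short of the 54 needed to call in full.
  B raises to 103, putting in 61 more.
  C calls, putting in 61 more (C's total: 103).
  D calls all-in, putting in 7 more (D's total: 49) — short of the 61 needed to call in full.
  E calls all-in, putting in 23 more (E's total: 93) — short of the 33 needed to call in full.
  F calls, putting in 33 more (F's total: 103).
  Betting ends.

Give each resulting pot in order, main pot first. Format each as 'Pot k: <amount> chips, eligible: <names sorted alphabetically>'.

Pot 1: 294 chips, eligible: A, B, C, D, E, F
Pot 2: 35 chips, eligible: A, B, C, E, F
Pot 3: 148 chips, eligible: B, C, E, F
Pot 4: 30 chips, eligible: B, C, F

Derivation:
Contributions: A=56, B=103, C=103, D=49, E=93, F=103
Pot levels (distinct totals of non-folded players): 49, 56, 93, 103
Layer 1-49: 49 each from A, B, C, D, E, F = 49*6 = 294 chips; eligible A, B, C, D, E, F
Layer 50-56: 7 each from A, B, C, E, F = 7*5 = 35 chips; eligible A, B, C, E, F
Layer 57-93: 37 each from B, C, E, F = 37*4 = 148 chips; eligible B, C, E, F
Layer 94-103: 10 each from B, C, F = 10*3 = 30 chips; eligible B, C, F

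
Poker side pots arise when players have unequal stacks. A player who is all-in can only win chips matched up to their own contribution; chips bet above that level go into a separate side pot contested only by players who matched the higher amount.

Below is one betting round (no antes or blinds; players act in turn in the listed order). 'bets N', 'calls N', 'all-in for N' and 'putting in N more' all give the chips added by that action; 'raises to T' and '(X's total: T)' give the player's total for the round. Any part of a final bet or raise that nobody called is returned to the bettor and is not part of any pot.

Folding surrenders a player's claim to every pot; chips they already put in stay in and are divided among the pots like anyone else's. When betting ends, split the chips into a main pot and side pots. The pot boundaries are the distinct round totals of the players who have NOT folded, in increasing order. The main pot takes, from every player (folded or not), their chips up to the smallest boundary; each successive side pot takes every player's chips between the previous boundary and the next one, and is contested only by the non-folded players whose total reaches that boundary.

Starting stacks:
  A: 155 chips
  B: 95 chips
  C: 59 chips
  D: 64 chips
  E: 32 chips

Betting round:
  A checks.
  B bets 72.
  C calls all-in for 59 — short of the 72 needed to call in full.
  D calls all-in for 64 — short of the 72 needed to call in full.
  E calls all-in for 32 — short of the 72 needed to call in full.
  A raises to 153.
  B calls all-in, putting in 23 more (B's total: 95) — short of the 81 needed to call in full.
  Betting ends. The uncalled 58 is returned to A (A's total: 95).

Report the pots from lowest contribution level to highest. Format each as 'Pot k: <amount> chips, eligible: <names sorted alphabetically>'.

Contributions (after 58 returned to A): A=95, B=95, C=59, D=64, E=32
Pot levels (distinct totals of non-folded players): 32, 59, 64, 95
Layer 1-32: 32 each from A, B, C, D, E = 32*5 = 160 chips; eligible A, B, C, D, E
Layer 33-59: 27 each from A, B, C, D = 27*4 = 108 chips; eligible A, B, C, D
Layer 60-64: 5 each from A, B, D = 5*3 = 15 chips; eligible A, B, D
Layer 65-95: 31 each from A, B = 31*2 = 62 chips; eligible A, B

Pot 1: 160 chips, eligible: A, B, C, D, E
Pot 2: 108 chips, eligible: A, B, C, D
Pot 3: 15 chips, eligible: A, B, D
Pot 4: 62 chips, eligible: A, B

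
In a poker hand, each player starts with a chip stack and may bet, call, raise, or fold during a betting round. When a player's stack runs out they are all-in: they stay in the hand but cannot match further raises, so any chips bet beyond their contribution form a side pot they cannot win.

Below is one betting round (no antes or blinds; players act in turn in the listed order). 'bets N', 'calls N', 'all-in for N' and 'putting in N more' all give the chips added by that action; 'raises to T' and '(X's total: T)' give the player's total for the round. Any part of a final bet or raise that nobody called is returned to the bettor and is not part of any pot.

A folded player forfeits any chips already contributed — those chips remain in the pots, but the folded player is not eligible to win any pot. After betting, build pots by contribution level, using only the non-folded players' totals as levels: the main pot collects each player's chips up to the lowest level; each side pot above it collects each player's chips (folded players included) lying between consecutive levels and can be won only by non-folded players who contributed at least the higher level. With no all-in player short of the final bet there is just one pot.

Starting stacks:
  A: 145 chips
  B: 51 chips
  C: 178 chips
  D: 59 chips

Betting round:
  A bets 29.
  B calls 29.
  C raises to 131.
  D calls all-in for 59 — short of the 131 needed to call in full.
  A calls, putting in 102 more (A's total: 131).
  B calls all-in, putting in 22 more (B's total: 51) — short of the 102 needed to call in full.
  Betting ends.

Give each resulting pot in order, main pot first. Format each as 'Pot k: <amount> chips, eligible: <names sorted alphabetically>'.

Contributions: A=131, B=51, C=131, D=59
Pot levels (distinct totals of non-folded players): 51, 59, 131
Layer 1-51: 51 each from A, B, C, D = 51*4 = 204 chips; eligible A, B, C, D
Layer 52-59: 8 each from A, C, D = 8*3 = 24 chips; eligible A, C, D
Layer 60-131: 72 each from A, C = 72*2 = 144 chips; eligible A, C

Pot 1: 204 chips, eligible: A, B, C, D
Pot 2: 24 chips, eligible: A, C, D
Pot 3: 144 chips, eligible: A, C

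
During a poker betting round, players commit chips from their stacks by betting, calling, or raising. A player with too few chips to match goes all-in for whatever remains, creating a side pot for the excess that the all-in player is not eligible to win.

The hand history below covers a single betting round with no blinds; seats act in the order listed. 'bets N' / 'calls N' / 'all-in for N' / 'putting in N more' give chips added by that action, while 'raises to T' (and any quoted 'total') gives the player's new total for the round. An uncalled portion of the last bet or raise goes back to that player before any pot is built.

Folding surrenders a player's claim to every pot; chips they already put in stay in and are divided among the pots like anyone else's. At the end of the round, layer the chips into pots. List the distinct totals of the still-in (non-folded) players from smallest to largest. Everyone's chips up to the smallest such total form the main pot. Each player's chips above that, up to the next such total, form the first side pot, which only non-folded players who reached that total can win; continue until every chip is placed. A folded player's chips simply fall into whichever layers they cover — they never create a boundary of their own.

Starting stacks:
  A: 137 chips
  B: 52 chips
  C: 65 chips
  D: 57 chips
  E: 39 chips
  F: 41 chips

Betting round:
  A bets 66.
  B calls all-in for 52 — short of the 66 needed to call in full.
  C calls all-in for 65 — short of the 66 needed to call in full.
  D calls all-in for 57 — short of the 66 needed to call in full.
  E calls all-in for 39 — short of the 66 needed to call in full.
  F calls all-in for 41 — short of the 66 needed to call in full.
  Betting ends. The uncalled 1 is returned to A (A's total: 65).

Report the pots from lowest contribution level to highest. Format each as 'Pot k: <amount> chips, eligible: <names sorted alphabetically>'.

Pot 1: 234 chips, eligible: A, B, C, D, E, F
Pot 2: 10 chips, eligible: A, B, C, D, F
Pot 3: 44 chips, eligible: A, B, C, D
Pot 4: 15 chips, eligible: A, C, D
Pot 5: 16 chips, eligible: A, C

Derivation:
Contributions (after 1 returned to A): A=65, B=52, C=65, D=57, E=39, F=41
Pot levels (distinct totals of non-folded players): 39, 41, 52, 57, 65
Layer 1-39: 39 each from A, B, C, D, E, F = 39*6 = 234 chips; eligible A, B, C, D, E, F
Layer 40-41: 2 each from A, B, C, D, F = 2*5 = 10 chips; eligible A, B, C, D, F
Layer 42-52: 11 each from A, B, C, D = 11*4 = 44 chips; eligible A, B, C, D
Layer 53-57: 5 each from A, C, D = 5*3 = 15 chips; eligible A, C, D
Layer 58-65: 8 each from A, C = 8*2 = 16 chips; eligible A, C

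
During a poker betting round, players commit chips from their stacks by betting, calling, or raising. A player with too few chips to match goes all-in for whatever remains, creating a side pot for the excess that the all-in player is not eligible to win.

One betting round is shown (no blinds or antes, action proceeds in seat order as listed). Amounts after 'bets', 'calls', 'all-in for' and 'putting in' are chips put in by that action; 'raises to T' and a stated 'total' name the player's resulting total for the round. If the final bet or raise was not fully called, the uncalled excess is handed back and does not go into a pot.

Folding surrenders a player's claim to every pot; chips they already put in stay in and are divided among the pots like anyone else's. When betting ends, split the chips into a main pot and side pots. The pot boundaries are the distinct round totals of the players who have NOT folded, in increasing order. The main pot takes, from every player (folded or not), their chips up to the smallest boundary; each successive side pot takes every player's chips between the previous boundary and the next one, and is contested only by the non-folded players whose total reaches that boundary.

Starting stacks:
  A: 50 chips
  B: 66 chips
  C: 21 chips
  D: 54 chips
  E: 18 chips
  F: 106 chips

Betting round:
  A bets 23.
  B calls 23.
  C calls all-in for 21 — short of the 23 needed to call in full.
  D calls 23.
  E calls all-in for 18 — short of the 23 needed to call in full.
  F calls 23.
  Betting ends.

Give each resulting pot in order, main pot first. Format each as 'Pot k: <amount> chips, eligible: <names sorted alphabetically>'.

Contributions: A=23, B=23, C=21, D=23, E=18, F=23
Pot levels (distinct totals of non-folded players): 18, 21, 23
Layer 1-18: 18 each from A, B, C, D, E, F = 18*6 = 108 chips; eligible A, B, C, D, E, F
Layer 19-21: 3 each from A, B, C, D, F = 3*5 = 15 chips; eligible A, B, C, D, F
Layer 22-23: 2 each from A, B, D, F = 2*4 = 8 chips; eligible A, B, D, F

Pot 1: 108 chips, eligible: A, B, C, D, E, F
Pot 2: 15 chips, eligible: A, B, C, D, F
Pot 3: 8 chips, eligible: A, B, D, F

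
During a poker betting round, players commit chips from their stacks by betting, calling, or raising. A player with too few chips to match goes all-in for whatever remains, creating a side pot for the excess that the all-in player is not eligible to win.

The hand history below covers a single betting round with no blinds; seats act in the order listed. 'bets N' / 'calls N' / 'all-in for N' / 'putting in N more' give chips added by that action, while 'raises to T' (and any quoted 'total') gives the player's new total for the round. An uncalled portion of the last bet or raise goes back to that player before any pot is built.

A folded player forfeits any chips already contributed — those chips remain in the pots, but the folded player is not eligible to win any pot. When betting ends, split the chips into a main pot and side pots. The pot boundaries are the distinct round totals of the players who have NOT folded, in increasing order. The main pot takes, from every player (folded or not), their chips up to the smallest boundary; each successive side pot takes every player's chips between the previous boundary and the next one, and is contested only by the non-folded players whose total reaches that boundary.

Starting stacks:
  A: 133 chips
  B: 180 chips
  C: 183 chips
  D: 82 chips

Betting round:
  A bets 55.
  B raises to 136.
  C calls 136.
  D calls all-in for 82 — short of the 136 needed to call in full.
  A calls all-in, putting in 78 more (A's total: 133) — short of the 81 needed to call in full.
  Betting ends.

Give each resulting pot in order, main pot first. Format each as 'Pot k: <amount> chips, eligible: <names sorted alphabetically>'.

Pot 1: 328 chips, eligible: A, B, C, D
Pot 2: 153 chips, eligible: A, B, C
Pot 3: 6 chips, eligible: B, C

Derivation:
Contributions: A=133, B=136, C=136, D=82
Pot levels (distinct totals of non-folded players): 82, 133, 136
Layer 1-82: 82 each from A, B, C, D = 82*4 = 328 chips; eligible A, B, C, D
Layer 83-133: 51 each from A, B, C = 51*3 = 153 chips; eligible A, B, C
Layer 134-136: 3 each from B, C = 3*2 = 6 chips; eligible B, C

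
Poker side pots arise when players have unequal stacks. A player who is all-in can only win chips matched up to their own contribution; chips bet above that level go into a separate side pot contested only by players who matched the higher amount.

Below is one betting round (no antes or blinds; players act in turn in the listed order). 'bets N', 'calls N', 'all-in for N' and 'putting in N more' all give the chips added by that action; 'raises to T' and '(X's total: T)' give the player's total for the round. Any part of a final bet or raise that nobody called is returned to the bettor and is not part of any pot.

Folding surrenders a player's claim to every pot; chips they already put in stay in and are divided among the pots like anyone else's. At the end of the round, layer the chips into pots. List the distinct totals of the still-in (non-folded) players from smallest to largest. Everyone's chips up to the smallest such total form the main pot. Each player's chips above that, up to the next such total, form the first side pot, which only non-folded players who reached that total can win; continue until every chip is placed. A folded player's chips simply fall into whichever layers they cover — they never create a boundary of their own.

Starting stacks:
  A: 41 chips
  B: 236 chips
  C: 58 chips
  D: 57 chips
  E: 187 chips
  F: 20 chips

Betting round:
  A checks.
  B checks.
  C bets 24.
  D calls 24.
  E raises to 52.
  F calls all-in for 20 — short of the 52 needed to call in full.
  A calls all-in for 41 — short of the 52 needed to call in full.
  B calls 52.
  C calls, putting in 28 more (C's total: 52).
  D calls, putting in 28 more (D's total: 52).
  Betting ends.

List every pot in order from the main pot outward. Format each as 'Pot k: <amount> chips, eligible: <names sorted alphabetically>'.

Pot 1: 120 chips, eligible: A, B, C, D, E, F
Pot 2: 105 chips, eligible: A, B, C, D, E
Pot 3: 44 chips, eligible: B, C, D, E

Derivation:
Contributions: A=41, B=52, C=52, D=52, E=52, F=20
Pot levels (distinct totals of non-folded players): 20, 41, 52
Layer 1-20: 20 each from A, B, C, D, E, F = 20*6 = 120 chips; eligible A, B, C, D, E, F
Layer 21-41: 21 each from A, B, C, D, E = 21*5 = 105 chips; eligible A, B, C, D, E
Layer 42-52: 11 each from B, C, D, E = 11*4 = 44 chips; eligible B, C, D, E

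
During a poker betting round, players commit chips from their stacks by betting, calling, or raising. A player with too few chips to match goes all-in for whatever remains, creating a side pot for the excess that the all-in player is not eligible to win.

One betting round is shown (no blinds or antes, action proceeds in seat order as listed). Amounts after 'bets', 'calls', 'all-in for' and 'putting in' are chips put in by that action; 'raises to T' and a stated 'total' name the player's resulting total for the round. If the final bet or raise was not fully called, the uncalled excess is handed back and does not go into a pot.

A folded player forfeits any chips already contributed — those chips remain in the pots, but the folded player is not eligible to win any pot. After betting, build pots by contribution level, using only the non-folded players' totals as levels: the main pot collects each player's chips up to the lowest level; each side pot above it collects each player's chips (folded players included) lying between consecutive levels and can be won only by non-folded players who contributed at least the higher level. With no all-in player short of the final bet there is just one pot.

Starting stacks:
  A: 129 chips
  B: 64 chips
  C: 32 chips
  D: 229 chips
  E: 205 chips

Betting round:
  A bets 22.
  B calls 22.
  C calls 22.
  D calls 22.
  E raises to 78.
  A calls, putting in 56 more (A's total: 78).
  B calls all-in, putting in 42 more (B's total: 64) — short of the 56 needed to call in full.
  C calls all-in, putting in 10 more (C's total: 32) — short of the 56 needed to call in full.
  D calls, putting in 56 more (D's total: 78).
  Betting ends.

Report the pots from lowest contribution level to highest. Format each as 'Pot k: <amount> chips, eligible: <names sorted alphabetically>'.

Pot 1: 160 chips, eligible: A, B, C, D, E
Pot 2: 128 chips, eligible: A, B, D, E
Pot 3: 42 chips, eligible: A, D, E

Derivation:
Contributions: A=78, B=64, C=32, D=78, E=78
Pot levels (distinct totals of non-folded players): 32, 64, 78
Layer 1-32: 32 each from A, B, C, D, E = 32*5 = 160 chips; eligible A, B, C, D, E
Layer 33-64: 32 each from A, B, D, E = 32*4 = 128 chips; eligible A, B, D, E
Layer 65-78: 14 each from A, D, E = 14*3 = 42 chips; eligible A, D, E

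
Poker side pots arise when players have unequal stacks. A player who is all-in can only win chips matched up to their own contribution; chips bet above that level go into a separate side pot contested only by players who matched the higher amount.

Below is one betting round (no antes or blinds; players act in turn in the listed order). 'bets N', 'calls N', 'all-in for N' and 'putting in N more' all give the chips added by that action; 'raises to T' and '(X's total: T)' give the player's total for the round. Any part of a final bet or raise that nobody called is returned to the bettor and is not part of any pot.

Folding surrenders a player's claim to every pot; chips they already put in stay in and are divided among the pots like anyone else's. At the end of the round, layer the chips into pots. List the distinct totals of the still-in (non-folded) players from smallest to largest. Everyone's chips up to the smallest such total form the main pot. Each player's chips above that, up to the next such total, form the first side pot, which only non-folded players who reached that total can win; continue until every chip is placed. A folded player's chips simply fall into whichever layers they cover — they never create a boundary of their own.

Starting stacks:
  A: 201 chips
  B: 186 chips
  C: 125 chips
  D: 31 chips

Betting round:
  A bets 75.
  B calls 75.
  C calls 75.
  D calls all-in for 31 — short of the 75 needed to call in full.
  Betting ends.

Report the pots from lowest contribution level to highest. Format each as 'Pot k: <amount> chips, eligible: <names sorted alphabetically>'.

Contributions: A=75, B=75, C=75, D=31
Pot levels (distinct totals of non-folded players): 31, 75
Layer 1-31: 31 each from A, B, C, D = 31*4 = 124 chips; eligible A, B, C, D
Layer 32-75: 44 each from A, B, C = 44*3 = 132 chips; eligible A, B, C

Pot 1: 124 chips, eligible: A, B, C, D
Pot 2: 132 chips, eligible: A, B, C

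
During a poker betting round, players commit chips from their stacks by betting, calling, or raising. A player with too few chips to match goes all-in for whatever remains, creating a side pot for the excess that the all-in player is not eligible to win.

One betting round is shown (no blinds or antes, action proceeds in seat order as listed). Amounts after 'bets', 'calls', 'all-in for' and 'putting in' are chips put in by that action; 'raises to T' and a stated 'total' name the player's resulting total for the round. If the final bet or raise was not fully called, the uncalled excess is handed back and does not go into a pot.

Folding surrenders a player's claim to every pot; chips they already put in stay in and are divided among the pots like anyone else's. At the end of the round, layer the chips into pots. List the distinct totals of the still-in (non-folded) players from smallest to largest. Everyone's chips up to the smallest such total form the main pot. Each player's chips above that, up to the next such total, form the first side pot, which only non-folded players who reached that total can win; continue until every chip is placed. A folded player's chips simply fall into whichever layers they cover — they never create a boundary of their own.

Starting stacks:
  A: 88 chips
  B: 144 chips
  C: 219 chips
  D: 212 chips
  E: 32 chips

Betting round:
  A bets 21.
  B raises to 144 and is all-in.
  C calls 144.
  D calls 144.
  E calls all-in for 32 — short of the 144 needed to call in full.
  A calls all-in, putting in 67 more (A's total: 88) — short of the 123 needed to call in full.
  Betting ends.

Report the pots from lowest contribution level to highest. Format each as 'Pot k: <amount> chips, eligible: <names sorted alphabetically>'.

Contributions: A=88, B=144, C=144, D=144, E=32
Pot levels (distinct totals of non-folded players): 32, 88, 144
Layer 1-32: 32 each from A, B, C, D, E = 32*5 = 160 chips; eligible A, B, C, D, E
Layer 33-88: 56 each from A, B, C, D = 56*4 = 224 chips; eligible A, B, C, D
Layer 89-144: 56 each from B, C, D = 56*3 = 168 chips; eligible B, C, D

Pot 1: 160 chips, eligible: A, B, C, D, E
Pot 2: 224 chips, eligible: A, B, C, D
Pot 3: 168 chips, eligible: B, C, D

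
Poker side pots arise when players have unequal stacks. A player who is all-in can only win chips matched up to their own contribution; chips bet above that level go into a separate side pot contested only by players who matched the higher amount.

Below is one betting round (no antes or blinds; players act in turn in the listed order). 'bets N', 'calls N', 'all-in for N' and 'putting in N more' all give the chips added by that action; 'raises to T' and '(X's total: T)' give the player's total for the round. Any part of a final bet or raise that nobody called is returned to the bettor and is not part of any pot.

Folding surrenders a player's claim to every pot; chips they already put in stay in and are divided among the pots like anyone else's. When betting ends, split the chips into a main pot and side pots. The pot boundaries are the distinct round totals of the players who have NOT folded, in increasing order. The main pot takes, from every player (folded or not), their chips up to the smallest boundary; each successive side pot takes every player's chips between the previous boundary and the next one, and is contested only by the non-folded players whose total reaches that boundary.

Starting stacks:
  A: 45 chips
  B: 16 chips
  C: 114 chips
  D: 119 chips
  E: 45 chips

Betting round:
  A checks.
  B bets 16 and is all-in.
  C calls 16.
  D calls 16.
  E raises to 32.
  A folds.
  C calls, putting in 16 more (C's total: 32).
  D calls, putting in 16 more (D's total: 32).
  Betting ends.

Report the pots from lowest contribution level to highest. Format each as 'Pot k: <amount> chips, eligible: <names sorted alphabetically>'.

Pot 1: 64 chips, eligible: B, C, D, E
Pot 2: 48 chips, eligible: C, D, E

Derivation:
Contributions: B=16, C=32, D=32, E=32
Folded: A
Pot levels (distinct totals of non-folded players): 16, 32
Layer 1-16: 16 each from B, C, D, E = 16*4 = 64 chips; eligible B, C, D, E
Layer 17-32: 16 each from C, D, E = 16*3 = 48 chips; eligible C, D, E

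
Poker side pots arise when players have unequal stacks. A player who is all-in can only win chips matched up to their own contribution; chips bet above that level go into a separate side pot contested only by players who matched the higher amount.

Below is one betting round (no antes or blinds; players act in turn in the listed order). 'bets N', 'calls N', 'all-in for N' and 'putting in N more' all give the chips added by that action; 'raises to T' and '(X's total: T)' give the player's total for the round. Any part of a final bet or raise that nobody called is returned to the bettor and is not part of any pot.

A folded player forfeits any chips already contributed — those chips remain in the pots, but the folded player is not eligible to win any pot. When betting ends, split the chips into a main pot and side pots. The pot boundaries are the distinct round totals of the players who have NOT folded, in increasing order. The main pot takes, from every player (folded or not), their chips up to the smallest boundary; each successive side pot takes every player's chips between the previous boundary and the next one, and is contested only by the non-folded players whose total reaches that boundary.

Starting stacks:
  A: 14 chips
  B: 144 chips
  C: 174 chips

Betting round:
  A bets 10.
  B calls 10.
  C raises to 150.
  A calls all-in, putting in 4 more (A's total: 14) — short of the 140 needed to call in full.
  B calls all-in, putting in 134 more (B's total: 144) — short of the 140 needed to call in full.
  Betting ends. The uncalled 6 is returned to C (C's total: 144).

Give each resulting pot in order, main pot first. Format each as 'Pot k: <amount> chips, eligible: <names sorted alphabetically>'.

Contributions (after 6 returned to C): A=14, B=144, C=144
Pot levels (distinct totals of non-folded players): 14, 144
Layer 1-14: 14 each from A, B, C = 14*3 = 42 chips; eligible A, B, C
Layer 15-144: 130 each from B, C = 130*2 = 260 chips; eligible B, C

Pot 1: 42 chips, eligible: A, B, C
Pot 2: 260 chips, eligible: B, C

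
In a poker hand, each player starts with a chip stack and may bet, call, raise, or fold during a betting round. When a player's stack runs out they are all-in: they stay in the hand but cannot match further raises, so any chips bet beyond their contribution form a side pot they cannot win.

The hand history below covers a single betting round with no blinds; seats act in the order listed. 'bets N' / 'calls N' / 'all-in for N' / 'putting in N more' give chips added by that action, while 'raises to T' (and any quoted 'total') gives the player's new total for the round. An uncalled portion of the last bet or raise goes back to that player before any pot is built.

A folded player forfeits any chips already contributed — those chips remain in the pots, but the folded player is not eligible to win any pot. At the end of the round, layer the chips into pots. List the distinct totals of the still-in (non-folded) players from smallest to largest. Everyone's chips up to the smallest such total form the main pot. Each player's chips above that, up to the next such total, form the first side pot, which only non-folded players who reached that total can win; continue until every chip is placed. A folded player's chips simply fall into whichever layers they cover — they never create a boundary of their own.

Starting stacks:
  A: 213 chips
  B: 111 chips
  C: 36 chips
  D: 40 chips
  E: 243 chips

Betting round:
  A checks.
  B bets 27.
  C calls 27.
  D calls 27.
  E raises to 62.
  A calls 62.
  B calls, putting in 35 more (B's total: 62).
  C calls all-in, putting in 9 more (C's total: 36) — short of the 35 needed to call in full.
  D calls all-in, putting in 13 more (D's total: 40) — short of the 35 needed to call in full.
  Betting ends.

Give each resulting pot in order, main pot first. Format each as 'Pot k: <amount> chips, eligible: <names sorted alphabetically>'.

Contributions: A=62, B=62, C=36, D=40, E=62
Pot levels (distinct totals of non-folded players): 36, 40, 62
Layer 1-36: 36 each from A, B, C, D, E = 36*5 = 180 chips; eligible A, B, C, D, E
Layer 37-40: 4 each from A, B, D, E = 4*4 = 16 chips; eligible A, B, D, E
Layer 41-62: 22 each from A, B, E = 22*3 = 66 chips; eligible A, B, E

Pot 1: 180 chips, eligible: A, B, C, D, E
Pot 2: 16 chips, eligible: A, B, D, E
Pot 3: 66 chips, eligible: A, B, E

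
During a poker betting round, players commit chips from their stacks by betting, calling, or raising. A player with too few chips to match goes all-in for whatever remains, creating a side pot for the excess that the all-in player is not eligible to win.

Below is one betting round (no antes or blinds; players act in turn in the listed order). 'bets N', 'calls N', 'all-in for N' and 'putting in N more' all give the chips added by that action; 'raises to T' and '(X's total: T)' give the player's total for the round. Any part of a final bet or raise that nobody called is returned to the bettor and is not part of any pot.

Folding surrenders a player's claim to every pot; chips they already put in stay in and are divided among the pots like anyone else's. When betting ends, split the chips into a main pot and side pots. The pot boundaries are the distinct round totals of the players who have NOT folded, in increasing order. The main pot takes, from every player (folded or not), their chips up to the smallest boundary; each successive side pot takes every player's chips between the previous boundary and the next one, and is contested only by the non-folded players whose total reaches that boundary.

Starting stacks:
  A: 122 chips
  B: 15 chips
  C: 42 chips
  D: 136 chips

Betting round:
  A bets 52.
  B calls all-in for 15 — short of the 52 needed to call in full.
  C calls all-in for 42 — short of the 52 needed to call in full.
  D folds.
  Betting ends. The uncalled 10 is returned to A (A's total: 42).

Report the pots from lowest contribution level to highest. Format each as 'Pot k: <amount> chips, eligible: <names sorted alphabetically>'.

Pot 1: 45 chips, eligible: A, B, C
Pot 2: 54 chips, eligible: A, C

Derivation:
Contributions (after 10 returned to A): A=42, B=15, C=42
Folded: D
Pot levels (distinct totals of non-folded players): 15, 42
Layer 1-15: 15 each from A, B, C = 15*3 = 45 chips; eligible A, B, C
Layer 16-42: 27 each from A, C = 27*2 = 54 chips; eligible A, C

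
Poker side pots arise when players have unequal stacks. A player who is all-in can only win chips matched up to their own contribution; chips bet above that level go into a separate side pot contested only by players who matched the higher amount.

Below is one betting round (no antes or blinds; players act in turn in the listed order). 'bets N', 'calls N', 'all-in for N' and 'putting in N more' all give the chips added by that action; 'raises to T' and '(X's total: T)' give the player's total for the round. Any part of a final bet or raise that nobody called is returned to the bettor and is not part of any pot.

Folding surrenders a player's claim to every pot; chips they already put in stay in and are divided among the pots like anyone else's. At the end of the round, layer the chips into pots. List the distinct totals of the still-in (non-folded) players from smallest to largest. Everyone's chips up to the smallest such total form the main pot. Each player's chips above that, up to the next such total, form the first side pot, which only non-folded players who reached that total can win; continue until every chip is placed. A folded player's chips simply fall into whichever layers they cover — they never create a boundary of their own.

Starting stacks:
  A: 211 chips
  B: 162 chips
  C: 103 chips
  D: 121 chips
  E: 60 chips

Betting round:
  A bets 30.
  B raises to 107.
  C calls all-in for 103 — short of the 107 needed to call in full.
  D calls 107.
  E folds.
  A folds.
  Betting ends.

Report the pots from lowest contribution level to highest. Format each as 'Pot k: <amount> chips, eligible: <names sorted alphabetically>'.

Pot 1: 339 chips, eligible: B, C, D
Pot 2: 8 chips, eligible: B, D

Derivation:
Contributions: A=30, B=107, C=103, D=107
Folded: A, E
Pot levels (distinct totals of non-folded players): 103, 107
Layer 1-103: A 30 + B 103 + C 103 + D 103 = 339 chips; eligible B, C, D
Layer 104-107: 4 each from B, D = 4*2 = 8 chips; eligible B, D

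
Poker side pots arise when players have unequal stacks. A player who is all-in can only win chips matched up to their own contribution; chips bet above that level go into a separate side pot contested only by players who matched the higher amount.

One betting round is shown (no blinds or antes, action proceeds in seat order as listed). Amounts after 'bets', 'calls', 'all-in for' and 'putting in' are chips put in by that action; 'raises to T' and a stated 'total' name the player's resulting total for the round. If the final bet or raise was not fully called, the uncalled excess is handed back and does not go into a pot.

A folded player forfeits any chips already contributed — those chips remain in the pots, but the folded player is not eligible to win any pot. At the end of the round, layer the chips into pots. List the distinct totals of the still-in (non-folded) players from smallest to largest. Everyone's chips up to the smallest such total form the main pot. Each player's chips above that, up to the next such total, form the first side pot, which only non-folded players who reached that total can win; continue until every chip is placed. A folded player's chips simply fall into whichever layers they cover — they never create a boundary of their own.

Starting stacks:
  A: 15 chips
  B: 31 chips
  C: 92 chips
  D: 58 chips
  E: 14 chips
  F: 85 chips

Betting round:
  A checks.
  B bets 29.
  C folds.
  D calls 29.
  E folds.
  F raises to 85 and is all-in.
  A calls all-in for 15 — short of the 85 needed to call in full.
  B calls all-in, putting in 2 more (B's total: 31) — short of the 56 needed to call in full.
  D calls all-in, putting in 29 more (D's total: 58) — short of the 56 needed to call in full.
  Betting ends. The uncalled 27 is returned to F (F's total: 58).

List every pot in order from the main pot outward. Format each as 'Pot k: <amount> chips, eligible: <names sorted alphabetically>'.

Pot 1: 60 chips, eligible: A, B, D, F
Pot 2: 48 chips, eligible: B, D, F
Pot 3: 54 chips, eligible: D, F

Derivation:
Contributions (after 27 returned to F): A=15, B=31, D=58, F=58
Folded: C, E
Pot levels (distinct totals of non-folded players): 15, 31, 58
Layer 1-15: 15 each from A, B, D, F = 15*4 = 60 chips; eligible A, B, D, F
Layer 16-31: 16 each from B, D, F = 16*3 = 48 chips; eligible B, D, F
Layer 32-58: 27 each from D, F = 27*2 = 54 chips; eligible D, F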